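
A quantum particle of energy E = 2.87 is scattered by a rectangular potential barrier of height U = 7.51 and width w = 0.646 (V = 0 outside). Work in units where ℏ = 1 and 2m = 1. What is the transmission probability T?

T = 0.210

E < U: inside the barrier ψ ∝ e^{±κx} with κ = √(2m(U − E))/ℏ = 2.154.
κw = 1.392, sinh(κw) = 1.886.
The exact tunnelling result is T⁻¹ = 1 + U² sinh²(κw) / [4E(U − E)] = 4.767, so T = 0.210.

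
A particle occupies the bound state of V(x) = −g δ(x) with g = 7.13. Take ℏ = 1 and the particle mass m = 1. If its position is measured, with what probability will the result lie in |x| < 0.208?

P = 0.948

The normalised bound state is ψ = √κ e^{−κ|x|} with κ = mg/ℏ² = 7.130.
P(|x| < d) = ∫_{−d}^{d} κ e^{−2κ|x|} dx = 1 − e^{−2κd} = 1 − e^{−2.966} = 0.9485.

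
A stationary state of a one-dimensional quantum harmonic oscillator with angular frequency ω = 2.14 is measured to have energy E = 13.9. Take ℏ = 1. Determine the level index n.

Invert E_n = (n + ½)ℏω: n = E/ℏω − ½ = 5.995, so n = 6.

n = 6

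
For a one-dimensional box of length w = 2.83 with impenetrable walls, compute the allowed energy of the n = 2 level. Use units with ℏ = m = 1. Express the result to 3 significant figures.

E = 2.46

Requiring ψ(0) = ψ(w) = 0 quantises k = nπ/w, hence E_n = ℏ²k²/2m = n²π²ℏ²/(2mw²).
E_2 = 2² × π² / (2 × 1 × 2.83²) = 2.465.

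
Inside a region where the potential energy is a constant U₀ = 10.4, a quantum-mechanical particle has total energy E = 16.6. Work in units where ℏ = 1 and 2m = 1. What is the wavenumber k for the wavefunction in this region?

With E > U₀ the solution is oscillatory, ψ ∝ e^{±ikx} with k = √(2m(E − U₀))/ℏ.
k = √(2 × 0.5 × 6.2) = 2.490.

k = 2.49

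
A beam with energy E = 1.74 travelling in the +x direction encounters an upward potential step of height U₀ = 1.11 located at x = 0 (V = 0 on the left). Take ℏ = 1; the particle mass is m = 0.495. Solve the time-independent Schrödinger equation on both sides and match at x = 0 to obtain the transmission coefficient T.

T = 0.938

The wavenumbers are k₁ = √(2mE)/ℏ = 1.312 on the left and k₂ = √(2m(E − U₀))/ℏ = 0.7897 on the right.
Matching ψ and ψ′ at x = 0 gives r = (k₁ − k₂)/(k₁ + k₂), so R = r² = 0.06183 and T = 1 − R = 0.9382.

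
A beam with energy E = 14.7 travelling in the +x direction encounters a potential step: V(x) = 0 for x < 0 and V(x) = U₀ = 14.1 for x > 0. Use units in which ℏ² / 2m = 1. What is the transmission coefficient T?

T = 0.559

The wavenumbers are k₁ = √(2mE)/ℏ = 3.834 on the left and k₂ = √(2m(E − U₀))/ℏ = 0.7746 on the right.
Continuity of ψ and ψ′ at the step yields the reflection amplitude r = (k₁ − k₂)/(k₁ + k₂) = 0.6639; thus R = |r|² = 0.4407, T = 0.5593.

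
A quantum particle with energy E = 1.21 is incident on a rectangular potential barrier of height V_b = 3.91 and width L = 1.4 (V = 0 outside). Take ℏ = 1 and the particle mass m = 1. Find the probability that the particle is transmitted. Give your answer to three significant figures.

Since E < V_b the interior solution is evanescent with decay constant κ = √(2m(V_b − E))/ℏ = 2.324.
κL = 3.253, sinh(κL) = 12.92.
The exact tunnelling result is T⁻¹ = 1 + V_b² sinh²(κL) / [4E(V_b − E)] = 196.2, so T = 0.00510.

T = 0.00510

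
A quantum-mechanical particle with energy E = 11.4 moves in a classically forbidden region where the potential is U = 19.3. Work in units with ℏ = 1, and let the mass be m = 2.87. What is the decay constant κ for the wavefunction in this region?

Since E < U the TISE in this region is ψ'' = κ²ψ with κ = √(2m(U − E))/ℏ.
κ = √(2 × 2.87 × 7.9) = 6.734.

κ = 6.73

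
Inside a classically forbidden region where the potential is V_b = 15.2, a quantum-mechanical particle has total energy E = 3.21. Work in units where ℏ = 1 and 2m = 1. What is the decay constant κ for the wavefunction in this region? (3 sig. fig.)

κ = 3.46

Since E < V_b the TISE in this region is ψ'' = κ²ψ with κ = √(2m(V_b − E))/ℏ.
κ = √(2 × 0.5 × 11.99) = 3.463.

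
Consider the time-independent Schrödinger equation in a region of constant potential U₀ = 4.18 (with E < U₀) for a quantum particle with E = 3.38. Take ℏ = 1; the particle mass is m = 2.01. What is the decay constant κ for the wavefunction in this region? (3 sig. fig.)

κ = 1.79

Since E < U₀ the TISE in this region is ψ'' = κ²ψ with κ = √(2m(U₀ − E))/ℏ.
κ = √(2 × 2.01 × 0.8) = 1.793.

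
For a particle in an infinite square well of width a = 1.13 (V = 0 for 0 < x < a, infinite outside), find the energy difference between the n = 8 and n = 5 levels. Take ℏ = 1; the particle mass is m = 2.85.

E_n = n²π²ℏ²/(2ma²), so ΔE = (8² − 5²) π²ℏ²/(2ma²).
ΔE = 39 × π² / (2 × 2.85 × 1.13²) = 52.89.

ΔE = 52.9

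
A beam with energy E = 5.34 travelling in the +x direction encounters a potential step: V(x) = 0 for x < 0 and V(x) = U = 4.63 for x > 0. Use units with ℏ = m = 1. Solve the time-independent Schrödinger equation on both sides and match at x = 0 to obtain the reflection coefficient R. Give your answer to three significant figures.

The wavenumbers are k₁ = √(2mE)/ℏ = 3.268 on the left and k₂ = √(2m(E − U))/ℏ = 1.192 on the right.
Continuity of ψ and ψ′ at the step yields the reflection amplitude r = (k₁ − k₂)/(k₁ + k₂) = 0.4656; thus R = |r|² = 0.2168, T = 0.7832.

R = 0.217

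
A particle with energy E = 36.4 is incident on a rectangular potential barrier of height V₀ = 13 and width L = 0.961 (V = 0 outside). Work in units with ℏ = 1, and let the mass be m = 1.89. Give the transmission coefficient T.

T = 0.993

Above the barrier the interior wavenumber is k₂ = √(2m(E − V₀))/ℏ = 9.405, giving phase k₂L = 9.038.
T = [1 + V₀² sin²(k₂L) / (4E(E − V₀))]⁻¹ = 1/1.007 = 0.993.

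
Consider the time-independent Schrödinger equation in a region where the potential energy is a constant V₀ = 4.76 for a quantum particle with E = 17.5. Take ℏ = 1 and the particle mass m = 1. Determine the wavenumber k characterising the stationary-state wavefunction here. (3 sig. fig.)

k = 5.05

With E > V₀ the solution is oscillatory, ψ ∝ e^{±ikx} with k = √(2m(E − V₀))/ℏ.
k = √(2 × 1 × 12.74) = 5.048.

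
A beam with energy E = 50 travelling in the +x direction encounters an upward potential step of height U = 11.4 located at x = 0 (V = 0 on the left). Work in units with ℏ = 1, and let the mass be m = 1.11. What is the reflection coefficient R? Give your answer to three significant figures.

The wavenumbers are k₁ = √(2mE)/ℏ = 10.54 on the left and k₂ = √(2m(E − U))/ℏ = 9.257 on the right.
Continuity of ψ and ψ′ at the step yields the reflection amplitude r = (k₁ − k₂)/(k₁ + k₂) = 0.06460; thus R = |r|² = 0.004173, T = 0.9958.

R = 0.00417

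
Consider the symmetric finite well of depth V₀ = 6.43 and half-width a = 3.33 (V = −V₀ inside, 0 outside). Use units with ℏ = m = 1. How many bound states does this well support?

The dimensionless depth is z₀ = a√(2mV₀)/ℏ = 3.33 × √(12.86) = 11.94.
The even/odd transcendental equations gain one root per π/2 in z₀, giving N = 1 + ⌊2z₀/π⌋ = 1 + ⌊7.602⌋ = 8.

N = 8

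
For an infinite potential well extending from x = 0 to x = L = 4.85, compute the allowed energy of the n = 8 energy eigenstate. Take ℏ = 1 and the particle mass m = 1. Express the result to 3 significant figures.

Requiring ψ(0) = ψ(L) = 0 quantises k = nπ/L, hence E_n = ℏ²k²/2m = n²π²ℏ²/(2mL²).
E_8 = 8² × π² / (2 × 1 × 4.85²) = 13.43.

E = 13.4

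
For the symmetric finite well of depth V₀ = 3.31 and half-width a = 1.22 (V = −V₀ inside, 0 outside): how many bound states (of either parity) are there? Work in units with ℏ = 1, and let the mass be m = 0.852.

N = 2

Define the well-strength parameter z₀ = (a/ℏ)√(2mV₀) = 1.22 × √(2·0.852·3.31) = 2.897.
The even/odd transcendental equations gain one root per π/2 in z₀, giving N = 1 + ⌊2z₀/π⌋ = 1 + ⌊1.845⌋ = 2.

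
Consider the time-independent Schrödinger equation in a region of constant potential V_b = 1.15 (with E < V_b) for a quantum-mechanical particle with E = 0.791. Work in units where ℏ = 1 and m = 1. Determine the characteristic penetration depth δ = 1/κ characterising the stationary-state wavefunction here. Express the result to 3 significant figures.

Since E < V_b the TISE in this region is ψ'' = κ²ψ with κ = √(2m(V_b − E))/ℏ.
κ = √(2 × 1 × 0.359) = 0.8473. The penetration depth is δ = 1/κ = 1.18.

δ = 1.18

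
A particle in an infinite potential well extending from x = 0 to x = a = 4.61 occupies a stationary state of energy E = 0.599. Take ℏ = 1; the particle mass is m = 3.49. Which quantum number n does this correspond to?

From E_n = n²π²ℏ²/(2ma²) invert to n = √(2ma²E)/(πℏ).
n = (4.61/π) × √(2 × 3.49 × 0.599) = 3.000 → n = 3.

n = 3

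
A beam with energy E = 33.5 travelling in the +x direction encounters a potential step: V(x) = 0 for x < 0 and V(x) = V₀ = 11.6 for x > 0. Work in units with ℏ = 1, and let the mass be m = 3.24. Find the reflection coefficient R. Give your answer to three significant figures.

The wavenumbers are k₁ = √(2mE)/ℏ = 14.73 on the left and k₂ = √(2m(E − V₀))/ℏ = 11.91 on the right.
Matching ψ and ψ′ at x = 0 gives r = (k₁ − k₂)/(k₁ + k₂), so R = r² = 0.01121 and T = 1 − R = 0.9888.

R = 0.0112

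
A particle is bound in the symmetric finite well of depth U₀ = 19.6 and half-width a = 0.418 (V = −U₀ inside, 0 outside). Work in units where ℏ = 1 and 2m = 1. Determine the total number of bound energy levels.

N = 2

Define the well-strength parameter z₀ = (a/ℏ)√(2mU₀) = 0.418 × √(2·0.5·19.6) = 1.851.
A new bound state (alternating even/odd) appears each time z₀ passes a multiple of π/2, so N = ⌊2z₀/π⌋ + 1 = ⌊1.178⌋ + 1 = 2.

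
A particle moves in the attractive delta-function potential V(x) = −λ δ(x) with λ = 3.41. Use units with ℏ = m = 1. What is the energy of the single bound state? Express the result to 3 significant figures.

For x ≠ 0 the bound state is ψ ∝ e^{−κ|x|}; integrating the TISE across the delta gives the cusp condition 2κ = 2mλ/ℏ², so κ = 3.410.
Then E = −ℏ²κ²/(2m) = −mλ²/(2ℏ²) = -5.814.

E = -5.81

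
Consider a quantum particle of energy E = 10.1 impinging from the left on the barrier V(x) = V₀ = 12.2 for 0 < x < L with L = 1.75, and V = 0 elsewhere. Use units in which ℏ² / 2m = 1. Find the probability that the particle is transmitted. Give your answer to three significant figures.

T = 0.0143

Since E < V₀ the interior solution is evanescent with decay constant κ = √(2m(V₀ − E))/ℏ = 1.449.
κL = 2.536, sinh(κL) = 6.275.
The exact tunnelling result is T⁻¹ = 1 + V₀² sinh²(κL) / [4E(V₀ − E)] = 70.08, so T = 0.0143.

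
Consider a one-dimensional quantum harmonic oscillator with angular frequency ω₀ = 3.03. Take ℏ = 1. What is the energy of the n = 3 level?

Using E_n = (n + ½)ℏω₀: E_3 = 3.5 × 3.03 = 10.61.

E = 10.6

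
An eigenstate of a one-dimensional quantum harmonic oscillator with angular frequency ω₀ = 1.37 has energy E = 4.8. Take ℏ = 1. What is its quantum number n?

E_n = ℏω₀(n + ½) ⇒ n = E/(ℏω₀) − ½ = 4.8/1.37 − 0.5 = 3.004 → n = 3.

n = 3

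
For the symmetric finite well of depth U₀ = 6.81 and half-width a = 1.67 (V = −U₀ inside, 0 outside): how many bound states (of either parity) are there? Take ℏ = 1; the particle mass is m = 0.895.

Define the well-strength parameter z₀ = (a/ℏ)√(2mU₀) = 1.67 × √(2·0.895·6.81) = 5.831.
A new bound state (alternating even/odd) appears each time z₀ passes a multiple of π/2, so N = ⌊2z₀/π⌋ + 1 = ⌊3.712⌋ + 1 = 4.

N = 4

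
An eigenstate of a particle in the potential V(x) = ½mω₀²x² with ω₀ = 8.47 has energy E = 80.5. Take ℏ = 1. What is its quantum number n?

Invert E_n = (n + ½)ℏω₀: n = E/ℏω₀ − ½ = 9.004, so n = 9.

n = 9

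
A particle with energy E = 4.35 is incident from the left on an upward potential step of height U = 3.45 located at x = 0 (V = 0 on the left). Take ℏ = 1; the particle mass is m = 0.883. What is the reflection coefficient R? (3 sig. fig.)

The wavenumbers are k₁ = √(2mE)/ℏ = 2.772 on the left and k₂ = √(2m(E − U))/ℏ = 1.261 on the right.
Matching ψ and ψ′ at x = 0 gives r = (k₁ − k₂)/(k₁ + k₂), so R = r² = 0.1404 and T = 1 − R = 0.8596.

R = 0.140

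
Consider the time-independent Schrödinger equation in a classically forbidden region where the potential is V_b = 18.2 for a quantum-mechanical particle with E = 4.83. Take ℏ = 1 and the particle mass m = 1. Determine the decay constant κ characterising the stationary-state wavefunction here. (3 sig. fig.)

κ = 5.17

Since E < V_b the TISE in this region is ψ'' = κ²ψ with κ = √(2m(V_b − E))/ℏ.
κ = √(2 × 1 × 13.37) = 5.171.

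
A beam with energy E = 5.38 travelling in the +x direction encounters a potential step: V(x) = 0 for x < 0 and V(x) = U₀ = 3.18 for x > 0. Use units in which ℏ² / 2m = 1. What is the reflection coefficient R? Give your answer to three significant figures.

On each side the TISE gives plane waves with k = √(2m(E − V))/ℏ: k₁ = √(2·½·5.38) = 2.319, k₂ = √(2·½·2.2) = 1.483.
Matching ψ and ψ′ at x = 0 gives r = (k₁ − k₂)/(k₁ + k₂), so R = r² = 0.04836 and T = 1 − R = 0.9516.

R = 0.0484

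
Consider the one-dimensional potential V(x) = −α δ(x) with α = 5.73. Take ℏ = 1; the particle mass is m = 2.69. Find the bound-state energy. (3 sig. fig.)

E = -44.2

For x ≠ 0 the bound state is ψ ∝ e^{−κ|x|}; integrating the TISE across the delta gives the cusp condition 2κ = 2mα/ℏ², so κ = 15.41.
Then E = −ℏ²κ²/(2m) = −mα²/(2ℏ²) = -44.16.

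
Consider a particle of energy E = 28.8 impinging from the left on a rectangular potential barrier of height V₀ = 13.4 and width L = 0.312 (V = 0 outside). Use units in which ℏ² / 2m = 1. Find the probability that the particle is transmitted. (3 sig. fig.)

T = 0.918

Above the barrier the interior wavenumber is k₂ = √(2m(E − V₀))/ℏ = 3.924, giving phase k₂L = 1.224.
Matching at both interfaces gives T⁻¹ = 1 + V₀² sin²(k₂L) / [4E(E − V₀)] = 1.090, hence T = 0.918.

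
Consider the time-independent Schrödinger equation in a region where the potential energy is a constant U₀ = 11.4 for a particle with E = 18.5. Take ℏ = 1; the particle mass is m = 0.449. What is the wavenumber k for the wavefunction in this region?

With E > U₀ the solution is oscillatory, ψ ∝ e^{±ikx} with k = √(2m(E − U₀))/ℏ.
k = √(2 × 0.449 × 7.1) = 2.525.

k = 2.53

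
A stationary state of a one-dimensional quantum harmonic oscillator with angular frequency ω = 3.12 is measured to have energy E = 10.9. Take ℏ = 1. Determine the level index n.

E_n = ℏω(n + ½) ⇒ n = E/(ℏω) − ½ = 10.9/3.12 − 0.5 = 2.994 → n = 3.

n = 3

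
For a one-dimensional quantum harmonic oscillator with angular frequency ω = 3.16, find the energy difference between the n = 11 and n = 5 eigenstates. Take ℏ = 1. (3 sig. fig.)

ΔE = 19.0

E_n = ℏω(n + ½), so ΔE = (11 − 5) ℏω = 6 × 3.16 = 18.96.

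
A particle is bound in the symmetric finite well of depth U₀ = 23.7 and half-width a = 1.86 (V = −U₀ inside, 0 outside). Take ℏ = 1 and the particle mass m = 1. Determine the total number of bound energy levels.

Define the well-strength parameter z₀ = (a/ℏ)√(2mU₀) = 1.86 × √(2·1·23.7) = 12.81.
The even/odd transcendental equations gain one root per π/2 in z₀, giving N = 1 + ⌊2z₀/π⌋ = 1 + ⌊8.152⌋ = 9.

N = 9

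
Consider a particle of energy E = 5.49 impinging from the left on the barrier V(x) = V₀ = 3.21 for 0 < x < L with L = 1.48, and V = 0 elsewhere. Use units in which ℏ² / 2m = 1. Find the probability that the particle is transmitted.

E > V₀: inside the barrier k₂ = √(2m(E − V₀))/ℏ = 1.510, k₂L = 2.235.
Matching at both interfaces gives T⁻¹ = 1 + V₀² sin²(k₂L) / [4E(E − V₀)] = 1.128, hence T = 0.887.

T = 0.887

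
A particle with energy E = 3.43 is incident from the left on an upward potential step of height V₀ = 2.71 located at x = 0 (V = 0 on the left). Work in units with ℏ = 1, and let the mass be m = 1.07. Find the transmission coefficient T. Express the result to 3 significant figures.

T = 0.862

The wavenumbers are k₁ = √(2mE)/ℏ = 2.709 on the left and k₂ = √(2m(E − V₀))/ℏ = 1.241 on the right.
Continuity of ψ and ψ′ at the step yields the reflection amplitude r = (k₁ − k₂)/(k₁ + k₂) = 0.3716; thus R = |r|² = 0.1381, T = 0.8619.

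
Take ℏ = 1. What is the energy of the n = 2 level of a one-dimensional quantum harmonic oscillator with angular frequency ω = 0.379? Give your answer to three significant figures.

The oscillator eigenvalues are E_n = ℏω(n + ½), so E_2 = 0.379 × 2.5 = 0.9475.

E = 0.948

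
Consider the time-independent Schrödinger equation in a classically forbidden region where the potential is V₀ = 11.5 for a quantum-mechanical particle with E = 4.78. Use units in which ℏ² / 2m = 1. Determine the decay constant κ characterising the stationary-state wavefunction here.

Since E < V₀ the TISE in this region is ψ'' = κ²ψ with κ = √(2m(V₀ − E))/ℏ.
κ = √(2 × 0.5 × 6.72) = 2.592.

κ = 2.59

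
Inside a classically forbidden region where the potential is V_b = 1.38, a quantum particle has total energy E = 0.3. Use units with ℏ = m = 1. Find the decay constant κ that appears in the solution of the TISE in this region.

κ = 1.47

Since E < V_b the TISE in this region is ψ'' = κ²ψ with κ = √(2m(V_b − E))/ℏ.
κ = √(2 × 1 × 1.08) = 1.470.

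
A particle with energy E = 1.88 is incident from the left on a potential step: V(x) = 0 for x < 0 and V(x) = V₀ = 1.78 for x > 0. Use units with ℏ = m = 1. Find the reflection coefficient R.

On each side the TISE gives plane waves with k = √(2m(E − V))/ℏ: k₁ = √(2·1·1.88) = 1.939, k₂ = √(2·1·0.1) = 0.4472.
Matching ψ and ψ′ at x = 0 gives r = (k₁ − k₂)/(k₁ + k₂), so R = r² = 0.3909 and T = 1 − R = 0.6091.

R = 0.391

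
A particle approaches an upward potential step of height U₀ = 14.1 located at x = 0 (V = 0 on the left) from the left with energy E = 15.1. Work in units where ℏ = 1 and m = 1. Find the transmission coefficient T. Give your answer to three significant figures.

The wavenumbers are k₁ = √(2mE)/ℏ = 5.495 on the left and k₂ = √(2m(E − U₀))/ℏ = 1.414 on the right.
Matching ψ and ψ′ at x = 0 gives r = (k₁ − k₂)/(k₁ + k₂), so R = r² = 0.3489 and T = 1 − R = 0.6511.

T = 0.651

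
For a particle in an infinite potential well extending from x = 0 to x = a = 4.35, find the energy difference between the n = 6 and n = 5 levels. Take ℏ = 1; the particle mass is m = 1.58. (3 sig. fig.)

E_n = n²π²ℏ²/(2ma²), so ΔE = (6² − 5²) π²ℏ²/(2ma²).
ΔE = 11 × π² / (2 × 1.58 × 4.35²) = 1.816.

ΔE = 1.82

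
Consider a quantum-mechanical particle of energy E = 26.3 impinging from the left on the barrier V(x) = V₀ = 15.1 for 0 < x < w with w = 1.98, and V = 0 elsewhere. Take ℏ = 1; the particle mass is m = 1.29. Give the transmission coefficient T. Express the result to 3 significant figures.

E > V₀: inside the barrier k₂ = √(2m(E − V₀))/ℏ = 5.375, k₂w = 10.64.
Matching at both interfaces gives T⁻¹ = 1 + V₀² sin²(k₂w) / [4E(E − V₀)] = 1.171, hence T = 0.854.

T = 0.854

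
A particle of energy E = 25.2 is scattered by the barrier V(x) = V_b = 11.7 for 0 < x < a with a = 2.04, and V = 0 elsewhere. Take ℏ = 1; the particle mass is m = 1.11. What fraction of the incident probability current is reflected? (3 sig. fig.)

Above the barrier the interior wavenumber is k₂ = √(2m(E − V_b))/ℏ = 5.474, giving phase k₂a = 11.17.
Matching at both interfaces gives T⁻¹ = 1 + V_b² sin²(k₂a) / [4E(E − V_b)] = 1.098, hence T = 0.911.
R = 1 − T = 0.0890.

R = 0.0890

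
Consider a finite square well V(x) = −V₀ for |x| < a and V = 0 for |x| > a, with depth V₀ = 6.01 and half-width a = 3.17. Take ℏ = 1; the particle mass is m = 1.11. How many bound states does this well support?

N = 8

Define the well-strength parameter z₀ = (a/ℏ)√(2mV₀) = 3.17 × √(2·1.11·6.01) = 11.58.
A new bound state (alternating even/odd) appears each time z₀ passes a multiple of π/2, so N = ⌊2z₀/π⌋ + 1 = ⌊7.371⌋ + 1 = 8.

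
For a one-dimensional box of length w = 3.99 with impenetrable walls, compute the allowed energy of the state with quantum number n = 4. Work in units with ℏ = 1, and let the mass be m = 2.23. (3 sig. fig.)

E = 2.22

Requiring ψ(0) = ψ(w) = 0 quantises k = nπ/w, hence E_n = ℏ²k²/2m = n²π²ℏ²/(2mw²).
E_4 = 4² × π² / (2 × 2.23 × 3.99²) = 2.224.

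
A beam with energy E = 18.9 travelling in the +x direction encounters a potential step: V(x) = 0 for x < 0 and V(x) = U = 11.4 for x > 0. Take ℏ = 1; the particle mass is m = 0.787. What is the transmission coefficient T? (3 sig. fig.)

T = 0.948

On each side the TISE gives plane waves with k = √(2m(E − V))/ℏ: k₁ = √(2·0.787·18.9) = 5.454, k₂ = √(2·0.787·7.5) = 3.436.
Matching ψ and ψ′ at x = 0 gives r = (k₁ − k₂)/(k₁ + k₂), so R = r² = 0.05155 and T = 1 − R = 0.9485.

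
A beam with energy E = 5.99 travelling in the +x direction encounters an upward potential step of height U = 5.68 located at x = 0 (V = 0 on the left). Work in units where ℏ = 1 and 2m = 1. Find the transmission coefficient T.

T = 0.604

The wavenumbers are k₁ = √(2mE)/ℏ = 2.447 on the left and k₂ = √(2m(E − U))/ℏ = 0.5568 on the right.
Matching ψ and ψ′ at x = 0 gives r = (k₁ − k₂)/(k₁ + k₂), so R = r² = 0.3961 and T = 1 − R = 0.6039.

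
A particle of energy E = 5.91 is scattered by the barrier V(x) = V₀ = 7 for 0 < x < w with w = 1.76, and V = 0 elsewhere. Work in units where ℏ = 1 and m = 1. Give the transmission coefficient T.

T = 0.0116

Since E < V₀ the interior solution is evanescent with decay constant κ = √(2m(V₀ − E))/ℏ = 1.476.
κw = 2.599, sinh(κw) = 6.685.
The exact tunnelling result is T⁻¹ = 1 + V₀² sinh²(κw) / [4E(V₀ − E)] = 85.99, so T = 0.0116.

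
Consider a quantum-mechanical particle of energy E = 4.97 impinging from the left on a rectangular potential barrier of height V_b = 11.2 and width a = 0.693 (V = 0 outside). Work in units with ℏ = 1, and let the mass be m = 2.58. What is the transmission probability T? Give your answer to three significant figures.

E < V_b: inside the barrier ψ ∝ e^{±κx} with κ = √(2m(V_b − E))/ℏ = 5.670.
κa = 3.929, sinh(κa) = 25.42.
The exact tunnelling result is T⁻¹ = 1 + V_b² sinh²(κa) / [4E(V_b − E)] = 655.6, so T = 0.00153.

T = 0.00153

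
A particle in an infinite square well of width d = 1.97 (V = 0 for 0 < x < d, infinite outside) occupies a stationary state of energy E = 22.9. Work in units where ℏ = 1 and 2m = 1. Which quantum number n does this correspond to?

n = 3

For an infinite well E_n = n²π²ℏ²/(2md²), so n = (d/πℏ)√(2mE).
n = (1.97/π) × √(2 × 0.5 × 22.9) = 3.001 → n = 3.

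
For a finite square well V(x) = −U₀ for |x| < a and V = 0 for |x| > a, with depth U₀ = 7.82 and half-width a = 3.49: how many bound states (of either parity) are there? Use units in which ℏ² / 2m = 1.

The dimensionless depth is z₀ = a√(2mU₀)/ℏ = 3.49 × √(7.820) = 9.760.
A new bound state (alternating even/odd) appears each time z₀ passes a multiple of π/2, so N = ⌊2z₀/π⌋ + 1 = ⌊6.213⌋ + 1 = 7.

N = 7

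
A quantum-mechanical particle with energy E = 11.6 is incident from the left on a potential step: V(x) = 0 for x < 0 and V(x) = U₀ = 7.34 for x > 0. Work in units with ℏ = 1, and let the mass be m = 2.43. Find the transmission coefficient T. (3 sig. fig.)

The wavenumbers are k₁ = √(2mE)/ℏ = 7.508 on the left and k₂ = √(2m(E − U₀))/ℏ = 4.550 on the right.
Continuity of ψ and ψ′ at the step yields the reflection amplitude r = (k₁ − k₂)/(k₁ + k₂) = 0.2453; thus R = |r|² = 0.06019, T = 0.9398.

T = 0.940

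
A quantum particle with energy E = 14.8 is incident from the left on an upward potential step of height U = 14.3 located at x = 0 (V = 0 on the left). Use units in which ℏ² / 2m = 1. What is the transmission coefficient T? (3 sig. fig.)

T = 0.525

On each side the TISE gives plane waves with k = √(2m(E − V))/ℏ: k₁ = √(2·½·14.8) = 3.847, k₂ = √(2·½·0.5) = 0.7071.
Continuity of ψ and ψ′ at the step yields the reflection amplitude r = (k₁ − k₂)/(k₁ + k₂) = 0.6895; thus R = |r|² = 0.4754, T = 0.5246.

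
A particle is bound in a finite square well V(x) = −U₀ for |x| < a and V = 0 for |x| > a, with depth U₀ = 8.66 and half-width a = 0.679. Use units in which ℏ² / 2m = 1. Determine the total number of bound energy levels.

The dimensionless depth is z₀ = a√(2mU₀)/ℏ = 0.679 × √(8.660) = 1.998.
The even/odd transcendental equations gain one root per π/2 in z₀, giving N = 1 + ⌊2z₀/π⌋ = 1 + ⌊1.272⌋ = 2.

N = 2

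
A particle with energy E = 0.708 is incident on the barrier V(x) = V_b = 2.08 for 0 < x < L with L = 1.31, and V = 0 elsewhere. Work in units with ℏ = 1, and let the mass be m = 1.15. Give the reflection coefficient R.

R = 0.966

E < V_b: inside the barrier ψ ∝ e^{±κx} with κ = √(2m(V_b − E))/ℏ = 1.776.
κL = 2.327, sinh(κL) = 5.075.
Matching ψ, ψ′ at both faces gives T = [1 + V_b² sinh²(κL) / (4E(V_b − E))]⁻¹ = 1/29.68 = 0.0337.
R = 1 − T = 0.966.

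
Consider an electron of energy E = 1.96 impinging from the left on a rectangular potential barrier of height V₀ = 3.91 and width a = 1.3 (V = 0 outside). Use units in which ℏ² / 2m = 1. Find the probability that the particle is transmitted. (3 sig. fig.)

T = 0.101

Since E < V₀ the interior solution is evanescent with decay constant κ = √(2m(V₀ − E))/ℏ = 1.396.
κa = 1.815, sinh(κa) = 2.990.
The exact tunnelling result is T⁻¹ = 1 + V₀² sinh²(κa) / [4E(V₀ − E)] = 9.942, so T = 0.101.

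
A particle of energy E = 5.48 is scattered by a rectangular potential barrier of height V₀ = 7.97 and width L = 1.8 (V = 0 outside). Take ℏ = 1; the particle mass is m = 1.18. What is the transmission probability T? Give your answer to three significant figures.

T = 0.000557

E < V₀: inside the barrier ψ ∝ e^{±κx} with κ = √(2m(V₀ − E))/ℏ = 2.424.
κL = 4.363, sinh(κL) = 39.26.
Matching ψ, ψ′ at both faces gives T = [1 + V₀² sinh²(κL) / (4E(V₀ − E))]⁻¹ = 1/1795 = 0.000557.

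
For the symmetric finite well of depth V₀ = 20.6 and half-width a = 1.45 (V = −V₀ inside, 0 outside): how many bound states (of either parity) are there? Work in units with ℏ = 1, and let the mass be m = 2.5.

N = 10

The dimensionless depth is z₀ = a√(2mV₀)/ℏ = 1.45 × √(103.0) = 14.72.
The even/odd transcendental equations gain one root per π/2 in z₀, giving N = 1 + ⌊2z₀/π⌋ = 1 + ⌊9.368⌋ = 10.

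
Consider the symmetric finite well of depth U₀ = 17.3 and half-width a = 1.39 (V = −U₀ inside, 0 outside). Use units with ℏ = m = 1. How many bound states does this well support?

N = 6

The dimensionless depth is z₀ = a√(2mU₀)/ℏ = 1.39 × √(34.60) = 8.176.
A new bound state (alternating even/odd) appears each time z₀ passes a multiple of π/2, so N = ⌊2z₀/π⌋ + 1 = ⌊5.205⌋ + 1 = 6.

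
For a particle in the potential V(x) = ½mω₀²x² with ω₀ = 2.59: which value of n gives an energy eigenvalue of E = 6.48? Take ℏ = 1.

Invert E_n = (n + ½)ℏω₀: n = E/ℏω₀ − ½ = 2.002, so n = 2.

n = 2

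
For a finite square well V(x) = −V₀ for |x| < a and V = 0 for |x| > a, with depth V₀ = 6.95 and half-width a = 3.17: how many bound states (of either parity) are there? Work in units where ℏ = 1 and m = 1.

N = 8

The dimensionless depth is z₀ = a√(2mV₀)/ℏ = 3.17 × √(13.90) = 11.82.
A new bound state (alternating even/odd) appears each time z₀ passes a multiple of π/2, so N = ⌊2z₀/π⌋ + 1 = ⌊7.524⌋ + 1 = 8.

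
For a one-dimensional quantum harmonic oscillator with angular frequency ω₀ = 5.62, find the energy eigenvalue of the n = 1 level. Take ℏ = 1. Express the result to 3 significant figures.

E = 8.43

The oscillator eigenvalues are E_n = ℏω₀(n + ½), so E_1 = 5.62 × 1.5 = 8.430.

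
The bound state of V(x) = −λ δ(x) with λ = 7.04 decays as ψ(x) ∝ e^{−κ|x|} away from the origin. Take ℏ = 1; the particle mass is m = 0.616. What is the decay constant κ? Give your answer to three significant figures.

Integrating the TISE across x = 0 gives the cusp condition ψ'(0⁺) − ψ'(0⁻) = −(2mλ/ℏ²)ψ(0).
With ψ ∝ e^{−κ|x|} this yields −2κ = −2mλ/ℏ², so κ = mλ/ℏ² = 4.337.

κ = 4.34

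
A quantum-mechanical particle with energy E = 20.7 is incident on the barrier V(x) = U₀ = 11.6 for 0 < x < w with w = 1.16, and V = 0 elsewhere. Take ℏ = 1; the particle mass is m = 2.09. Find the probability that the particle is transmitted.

T = 0.905

Above the barrier the interior wavenumber is k₂ = √(2m(E − U₀))/ℏ = 6.167, giving phase k₂w = 7.154.
Matching at both interfaces gives T⁻¹ = 1 + U₀² sin²(k₂w) / [4E(E − U₀)] = 1.105, hence T = 0.905.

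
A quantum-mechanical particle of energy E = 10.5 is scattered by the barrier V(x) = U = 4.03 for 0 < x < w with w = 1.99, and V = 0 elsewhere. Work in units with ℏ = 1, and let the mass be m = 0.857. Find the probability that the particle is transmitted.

Above the barrier the interior wavenumber is k₂ = √(2m(E − U))/ℏ = 3.330, giving phase k₂w = 6.627.
T = [1 + U² sin²(k₂w) / (4E(E − U))]⁻¹ = 1/1.007 = 0.993.

T = 0.993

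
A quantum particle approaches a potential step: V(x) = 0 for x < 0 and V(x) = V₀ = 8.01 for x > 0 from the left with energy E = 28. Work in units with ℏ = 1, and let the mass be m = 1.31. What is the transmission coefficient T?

T = 0.993

The wavenumbers are k₁ = √(2mE)/ℏ = 8.565 on the left and k₂ = √(2m(E − V₀))/ℏ = 7.237 on the right.
Continuity of ψ and ψ′ at the step yields the reflection amplitude r = (k₁ − k₂)/(k₁ + k₂) = 0.08404; thus R = |r|² = 0.007063, T = 0.9929.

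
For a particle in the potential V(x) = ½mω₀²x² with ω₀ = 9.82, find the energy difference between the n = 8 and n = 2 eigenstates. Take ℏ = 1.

E_n = ℏω₀(n + ½), so ΔE = (8 − 2) ℏω₀ = 6 × 9.82 = 58.92.

ΔE = 58.9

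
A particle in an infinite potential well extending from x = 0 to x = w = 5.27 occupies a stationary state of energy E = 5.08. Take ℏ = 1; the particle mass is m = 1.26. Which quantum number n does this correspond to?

For an infinite well E_n = n²π²ℏ²/(2mw²), so n = (w/πℏ)√(2mE).
n = (5.27/π) × √(2 × 1.26 × 5.08) = 6.002 → n = 6.

n = 6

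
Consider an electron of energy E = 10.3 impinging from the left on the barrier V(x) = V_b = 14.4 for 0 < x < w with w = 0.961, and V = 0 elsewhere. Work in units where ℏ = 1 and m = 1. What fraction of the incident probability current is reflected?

E < V_b: inside the barrier ψ ∝ e^{±κx} with κ = √(2m(V_b − E))/ℏ = 2.864.
κw = 2.752, sinh(κw) = 7.804.
The exact tunnelling result is T⁻¹ = 1 + V_b² sinh²(κw) / [4E(V_b − E)] = 75.76, so T = 0.0132.
R = 1 − T = 0.987.

R = 0.987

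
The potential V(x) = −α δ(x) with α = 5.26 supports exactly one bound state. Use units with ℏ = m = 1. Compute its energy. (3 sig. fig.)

For x ≠ 0 the bound state is ψ ∝ e^{−κ|x|}; integrating the TISE across the delta gives the cusp condition 2κ = 2mα/ℏ², so κ = 5.260.
Then E = −ℏ²κ²/(2m) = −mα²/(2ℏ²) = -13.83.

E = -13.8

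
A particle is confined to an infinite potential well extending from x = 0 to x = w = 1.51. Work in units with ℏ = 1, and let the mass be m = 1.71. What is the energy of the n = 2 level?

Requiring ψ(0) = ψ(w) = 0 quantises k = nπ/w, hence E_n = ℏ²k²/2m = n²π²ℏ²/(2mw²).
E_2 = 2² × π² / (2 × 1.71 × 1.51²) = 5.063.

E = 5.06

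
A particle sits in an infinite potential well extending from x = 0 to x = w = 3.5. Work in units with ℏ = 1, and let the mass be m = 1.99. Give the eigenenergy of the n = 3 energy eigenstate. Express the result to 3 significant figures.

E = 1.82

The infinite-well eigenfunctions ψ_n = √(2/w) sin(nπx/w) vanish at both walls, giving E_n = n²π²ℏ²/(2mw²).
E_3 = 3² × π² / (2 × 1.99 × 3.5²) = 1.822.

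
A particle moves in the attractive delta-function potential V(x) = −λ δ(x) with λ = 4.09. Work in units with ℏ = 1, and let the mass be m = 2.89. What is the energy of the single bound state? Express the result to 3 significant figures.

E = -24.2

The bound state is ψ(x) = √κ e^{−κ|x|}. The derivative jump ψ'(0⁺) − ψ'(0⁻) = −(2mλ/ℏ²)ψ(0) fixes κ = mλ/ℏ² = 11.82.
Then E = −ℏ²κ²/(2m) = −mλ²/(2ℏ²) = -24.17.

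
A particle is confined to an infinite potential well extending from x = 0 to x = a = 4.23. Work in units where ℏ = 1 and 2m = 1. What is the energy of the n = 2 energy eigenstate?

E = 2.21

The infinite-well eigenfunctions ψ_n = √(2/a) sin(nπx/a) vanish at both walls, giving E_n = n²π²ℏ²/(2ma²).
E_2 = 2² × π² / (2 × 0.5 × 4.23²) = 2.206.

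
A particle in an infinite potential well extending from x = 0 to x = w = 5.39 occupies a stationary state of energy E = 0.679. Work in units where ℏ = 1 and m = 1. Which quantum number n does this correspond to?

From E_n = n²π²ℏ²/(2mw²) invert to n = √(2mw²E)/(πℏ).
n = (5.39/π) × √(2 × 1 × 0.679) = 1.999 → n = 2.

n = 2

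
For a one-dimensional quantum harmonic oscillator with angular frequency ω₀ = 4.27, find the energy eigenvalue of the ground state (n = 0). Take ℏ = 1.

E = 2.14

The oscillator eigenvalues are E_n = ℏω₀(n + ½), so E_0 = 4.27 × 0.5 = 2.135.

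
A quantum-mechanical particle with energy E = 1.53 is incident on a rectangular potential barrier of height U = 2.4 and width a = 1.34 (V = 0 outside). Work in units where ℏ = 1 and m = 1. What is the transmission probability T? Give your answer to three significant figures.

Since E < U the interior solution is evanescent with decay constant κ = √(2m(U − E))/ℏ = 1.319.
κa = 1.768, sinh(κa) = 2.843.
Matching ψ, ψ′ at both faces gives T = [1 + U² sinh²(κa) / (4E(U − E))]⁻¹ = 1/9.744 = 0.103.

T = 0.103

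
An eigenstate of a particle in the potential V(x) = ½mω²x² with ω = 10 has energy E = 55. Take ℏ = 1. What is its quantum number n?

Invert E_n = (n + ½)ℏω: n = E/ℏω − ½ = 5.000, so n = 5.

n = 5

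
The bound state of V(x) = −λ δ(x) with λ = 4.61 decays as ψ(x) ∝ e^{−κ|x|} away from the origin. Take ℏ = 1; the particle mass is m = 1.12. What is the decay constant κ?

κ = 5.16

Integrate −(ℏ²/2m)ψ'' − λδ(x)ψ = Eψ from −ε to +ε: the ψ'' term gives ψ'(0⁺) − ψ'(0⁻) and the δ term gives −(2mλ/ℏ²)ψ(0).
With ψ ∝ e^{−κ|x|} this yields −2κ = −2mλ/ℏ², so κ = mλ/ℏ² = 5.163.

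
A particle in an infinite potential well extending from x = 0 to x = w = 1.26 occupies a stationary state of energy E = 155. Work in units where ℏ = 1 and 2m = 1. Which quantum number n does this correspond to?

n = 5

For an infinite well E_n = n²π²ℏ²/(2mw²), so n = (w/πℏ)√(2mE).
n = (1.26/π) × √(2 × 0.5 × 155) = 4.993 → n = 5.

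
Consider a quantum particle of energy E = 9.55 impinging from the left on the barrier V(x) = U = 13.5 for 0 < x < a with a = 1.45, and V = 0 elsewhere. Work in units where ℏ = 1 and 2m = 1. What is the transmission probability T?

T = 0.0104

Since E < U the interior solution is evanescent with decay constant κ = √(2m(U − E))/ℏ = 1.987.
κa = 2.882, sinh(κa) = 8.895.
Matching ψ, ψ′ at both faces gives T = [1 + U² sinh²(κa) / (4E(U − E))]⁻¹ = 1/96.57 = 0.0104.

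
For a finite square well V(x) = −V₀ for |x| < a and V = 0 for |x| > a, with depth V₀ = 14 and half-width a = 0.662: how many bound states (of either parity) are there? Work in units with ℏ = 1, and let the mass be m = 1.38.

N = 3

Define the well-strength parameter z₀ = (a/ℏ)√(2mV₀) = 0.662 × √(2·1.38·14) = 4.115.
A new bound state (alternating even/odd) appears each time z₀ passes a multiple of π/2, so N = ⌊2z₀/π⌋ + 1 = ⌊2.620⌋ + 1 = 3.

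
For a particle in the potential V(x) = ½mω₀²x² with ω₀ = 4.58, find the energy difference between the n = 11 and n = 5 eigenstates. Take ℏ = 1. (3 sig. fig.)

ΔE = 27.5

E_n = ℏω₀(n + ½), so ΔE = (11 − 5) ℏω₀ = 6 × 4.58 = 27.48.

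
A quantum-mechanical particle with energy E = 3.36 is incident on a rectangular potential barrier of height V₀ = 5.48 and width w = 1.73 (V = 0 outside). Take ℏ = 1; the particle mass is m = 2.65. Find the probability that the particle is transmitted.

Since E < V₀ the interior solution is evanescent with decay constant κ = √(2m(V₀ − E))/ℏ = 3.352.
κw = 5.799, sinh(κw) = 165.0.
The exact tunnelling result is T⁻¹ = 1 + V₀² sinh²(κw) / [4E(V₀ − E)] = 28690, so T = 0.0000349.

T = 0.0000349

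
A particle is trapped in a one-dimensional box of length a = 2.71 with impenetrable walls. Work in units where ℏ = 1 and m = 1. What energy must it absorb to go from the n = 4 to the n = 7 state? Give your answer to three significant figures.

E_n = n²π²ℏ²/(2ma²), so ΔE = (7² − 4²) π²ℏ²/(2ma²).
ΔE = 33 × π² / (2 × 1 × 2.71²) = 22.17.

ΔE = 22.2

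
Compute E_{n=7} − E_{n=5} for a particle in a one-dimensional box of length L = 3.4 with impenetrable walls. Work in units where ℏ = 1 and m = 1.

E_n = n²π²ℏ²/(2mL²), so ΔE = (7² − 5²) π²ℏ²/(2mL²).
ΔE = 24 × π² / (2 × 1 × 3.4²) = 10.25.

ΔE = 10.2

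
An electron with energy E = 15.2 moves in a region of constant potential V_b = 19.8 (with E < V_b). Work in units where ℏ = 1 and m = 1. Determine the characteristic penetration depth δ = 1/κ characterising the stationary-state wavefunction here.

Since E < V_b the TISE in this region is ψ'' = κ²ψ with κ = √(2m(V_b − E))/ℏ.
κ = √(2 × 1 × 4.6) = 3.033. The penetration depth is δ = 1/κ = 0.330.

δ = 0.330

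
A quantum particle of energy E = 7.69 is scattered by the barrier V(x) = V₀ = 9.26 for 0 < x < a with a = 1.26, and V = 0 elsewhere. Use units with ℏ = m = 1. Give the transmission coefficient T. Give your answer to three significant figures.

T = 0.0258

E < V₀: inside the barrier ψ ∝ e^{±κx} with κ = √(2m(V₀ − E))/ℏ = 1.772.
κa = 2.233, sinh(κa) = 4.609.
Matching ψ, ψ′ at both faces gives T = [1 + V₀² sinh²(κa) / (4E(V₀ − E))]⁻¹ = 1/38.72 = 0.0258.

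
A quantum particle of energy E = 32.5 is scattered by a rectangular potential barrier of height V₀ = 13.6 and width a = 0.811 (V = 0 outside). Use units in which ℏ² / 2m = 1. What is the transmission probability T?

Above the barrier the interior wavenumber is k₂ = √(2m(E − V₀))/ℏ = 4.347, giving phase k₂a = 3.526.
T = [1 + V₀² sin²(k₂a) / (4E(E − V₀))]⁻¹ = 1/1.011 = 0.990.

T = 0.990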